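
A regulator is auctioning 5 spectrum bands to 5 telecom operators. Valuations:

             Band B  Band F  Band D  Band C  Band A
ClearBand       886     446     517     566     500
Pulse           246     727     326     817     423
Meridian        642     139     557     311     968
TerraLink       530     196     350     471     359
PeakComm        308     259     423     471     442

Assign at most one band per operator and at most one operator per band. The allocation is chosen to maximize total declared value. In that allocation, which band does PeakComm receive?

This is the linear assignment problem.
Optimal: ClearBand→Band B ($886M), Pulse→Band F ($727M), Meridian→Band A ($968M), TerraLink→Band C ($471M), PeakComm→Band D ($423M) — total 886+727+968+471+423 = $3475M.
Max-entry greedy (repeatedly take the single best remaining cell) gives $3290M, worse by 185.
Swapping TerraLink↔Meridian (TerraLink→Band A $359M, Meridian→Band C $311M) loses 769.
PeakComm's own top band is Band C ($471M), but forcing PeakComm→Band C and reassigning the rest optimally gives only $3402M — worse by 73.

PeakComm receives Band D.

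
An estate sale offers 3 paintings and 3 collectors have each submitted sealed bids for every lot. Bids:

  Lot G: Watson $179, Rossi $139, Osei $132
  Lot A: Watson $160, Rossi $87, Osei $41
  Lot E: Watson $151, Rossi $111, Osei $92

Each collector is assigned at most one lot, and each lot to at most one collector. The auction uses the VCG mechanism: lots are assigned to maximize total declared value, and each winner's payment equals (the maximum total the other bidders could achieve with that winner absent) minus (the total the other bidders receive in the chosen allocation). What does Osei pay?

Efficient allocation: Watson→Lot A ($160), Rossi→Lot E ($111), Osei→Lot G ($132); total welfare W = $403.
Osei receives Lot G at value $132, so the others get W − 132 = $271.
Without Osei: best allocation of the remaining 2 bidders over all 3 lots is Watson→Lot A ($160), Rossi→Lot G ($139), total $299.
VCG payment = (others' best without Osei) − (others' welfare with Osei) = 299 − 271 = $28.

Osei pays $28.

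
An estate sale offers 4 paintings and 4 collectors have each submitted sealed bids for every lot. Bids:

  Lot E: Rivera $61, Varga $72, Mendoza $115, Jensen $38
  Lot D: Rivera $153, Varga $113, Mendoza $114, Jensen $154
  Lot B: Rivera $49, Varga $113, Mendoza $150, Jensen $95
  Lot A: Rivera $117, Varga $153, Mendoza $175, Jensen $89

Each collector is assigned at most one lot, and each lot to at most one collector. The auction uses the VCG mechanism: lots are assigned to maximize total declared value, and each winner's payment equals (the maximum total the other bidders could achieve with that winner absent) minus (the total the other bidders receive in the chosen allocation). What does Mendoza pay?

Mendoza pays $33.

Efficient allocation: Rivera→Lot E ($61), Varga→Lot A ($153), Mendoza→Lot B ($150), Jensen→Lot D ($154); total welfare W = $518.
Mendoza receives Lot B at value $150, so the others get W − 150 = $368.
Without Mendoza: best allocation of the remaining 3 bidders over all 4 lots is Rivera→Lot D ($153), Varga→Lot A ($153), Jensen→Lot B ($95), total $401.
VCG payment = (others' best without Mendoza) − (others' welfare with Mendoza) = 401 − 368 = $33.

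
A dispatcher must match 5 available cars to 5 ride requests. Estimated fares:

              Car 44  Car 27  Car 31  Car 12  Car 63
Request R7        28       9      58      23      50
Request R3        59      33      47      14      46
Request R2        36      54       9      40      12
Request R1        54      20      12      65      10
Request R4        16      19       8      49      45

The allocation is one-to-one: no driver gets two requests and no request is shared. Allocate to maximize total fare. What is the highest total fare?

Max total: $281

Optimal: Car 44→Request R3 ($59), Car 27→Request R2 ($54), Car 31→Request R7 ($58), Car 12→Request R1 ($65), Car 63→Request R4 ($45) — total 59+54+58+65+45 = $281.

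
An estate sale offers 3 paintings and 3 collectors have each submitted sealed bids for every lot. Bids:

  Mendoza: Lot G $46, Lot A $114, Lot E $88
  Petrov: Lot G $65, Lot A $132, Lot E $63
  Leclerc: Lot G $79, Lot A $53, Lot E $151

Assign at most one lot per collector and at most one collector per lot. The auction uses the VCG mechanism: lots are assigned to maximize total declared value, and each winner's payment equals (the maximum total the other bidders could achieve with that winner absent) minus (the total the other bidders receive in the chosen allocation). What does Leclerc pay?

Leclerc pays $41.

Efficient allocation: Mendoza→Lot A ($114), Petrov→Lot G ($65), Leclerc→Lot E ($151); total welfare W = $330.
Leclerc receives Lot E at value $151, so the others get W − 151 = $179.
Without Leclerc: best allocation of the remaining 2 bidders over all 3 lots is Mendoza→Lot E ($88), Petrov→Lot A ($132), total $220.
VCG payment = (others' best without Leclerc) − (others' welfare with Leclerc) = 220 − 179 = $41.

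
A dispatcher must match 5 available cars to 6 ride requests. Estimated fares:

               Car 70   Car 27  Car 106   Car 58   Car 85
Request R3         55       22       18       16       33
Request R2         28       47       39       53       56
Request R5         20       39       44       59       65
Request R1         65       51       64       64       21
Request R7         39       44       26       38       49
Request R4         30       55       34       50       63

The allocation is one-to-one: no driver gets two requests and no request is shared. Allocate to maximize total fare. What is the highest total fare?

Treat this as an assignment problem: match each driver to one request.
Optimal: Car 70→Request R3 ($55), Car 27→Request R4 ($55), Car 106→Request R1 ($64), Car 58→Request R2 ($53), Car 85→Request R5 ($65) — total 55+55+64+53+65 = $292.
Row-greedy (each driver in turn takes its best remaining request) gives $266, worse by 26.
Next-best assignment: Car 70→Request R3, Car 27→Request R4, Car 106→Request R1, Car 58→Request R5, Car 85→Request R2 = $289.
Every other assignment is strictly worse.

Maximum total: $292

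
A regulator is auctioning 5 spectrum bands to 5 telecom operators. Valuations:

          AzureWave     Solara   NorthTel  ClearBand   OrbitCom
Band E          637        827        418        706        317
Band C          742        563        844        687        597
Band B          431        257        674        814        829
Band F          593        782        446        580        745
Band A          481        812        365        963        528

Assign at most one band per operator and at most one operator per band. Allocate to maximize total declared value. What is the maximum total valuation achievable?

Optimal: AzureWave→Band F ($593M), Solara→Band E ($827M), NorthTel→Band C ($844M), ClearBand→Band A ($963M), OrbitCom→Band B ($829M) — total 593+827+844+963+829 = $4056M.
Row-greedy (each operator in turn takes its best remaining band) gives $3951M, worse by 105.
Every other assignment is strictly worse.

Maximum total: $4056M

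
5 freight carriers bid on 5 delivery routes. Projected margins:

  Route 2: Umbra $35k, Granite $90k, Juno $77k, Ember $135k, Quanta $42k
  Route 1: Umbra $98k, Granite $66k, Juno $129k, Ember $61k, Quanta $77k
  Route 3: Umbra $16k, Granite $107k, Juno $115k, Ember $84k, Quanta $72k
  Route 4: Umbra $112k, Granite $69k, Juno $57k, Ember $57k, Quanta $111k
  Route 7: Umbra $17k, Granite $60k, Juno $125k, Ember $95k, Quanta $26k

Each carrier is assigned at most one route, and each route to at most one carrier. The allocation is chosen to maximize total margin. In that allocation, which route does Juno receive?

This is the linear assignment problem.
Optimal: Umbra→Route 1 ($98k), Granite→Route 3 ($107k), Juno→Route 7 ($125k), Ember→Route 2 ($135k), Quanta→Route 4 ($111k) — total 98+107+125+135+111 = $576k.
Max-entry greedy (repeatedly take the single best remaining cell) gives $509k, worse by 67.
Juno's own top route is Route 1 ($129k), but forcing Juno→Route 1 and reassigning the rest optimally gives only $509k — worse by 67.

Juno receives Route 7.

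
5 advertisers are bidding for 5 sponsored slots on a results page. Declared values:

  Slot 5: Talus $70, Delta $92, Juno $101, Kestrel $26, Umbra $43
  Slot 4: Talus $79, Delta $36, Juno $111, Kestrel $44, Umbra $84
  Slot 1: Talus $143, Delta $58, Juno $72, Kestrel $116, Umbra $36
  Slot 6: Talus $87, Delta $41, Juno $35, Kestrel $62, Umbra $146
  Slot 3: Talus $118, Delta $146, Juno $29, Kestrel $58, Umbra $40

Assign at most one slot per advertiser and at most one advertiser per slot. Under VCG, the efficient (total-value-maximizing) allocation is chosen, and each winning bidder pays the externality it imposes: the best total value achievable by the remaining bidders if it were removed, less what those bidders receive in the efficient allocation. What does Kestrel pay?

Efficient allocation: Talus→Slot 5 ($70), Delta→Slot 3 ($146), Juno→Slot 4 ($111), Kestrel→Slot 1 ($116), Umbra→Slot 6 ($146); total welfare W = $589.
Kestrel receives Slot 1 at value $116, so the others get W − 116 = $473.
Without Kestrel: best allocation of the remaining 4 bidders over all 5 slots is Talus→Slot 1 ($143), Delta→Slot 3 ($146), Juno→Slot 4 ($111), Umbra→Slot 6 ($146), total $546.
VCG payment = (others' best without Kestrel) − (others' welfare with Kestrel) = 546 − 473 = $73.

Kestrel pays $73.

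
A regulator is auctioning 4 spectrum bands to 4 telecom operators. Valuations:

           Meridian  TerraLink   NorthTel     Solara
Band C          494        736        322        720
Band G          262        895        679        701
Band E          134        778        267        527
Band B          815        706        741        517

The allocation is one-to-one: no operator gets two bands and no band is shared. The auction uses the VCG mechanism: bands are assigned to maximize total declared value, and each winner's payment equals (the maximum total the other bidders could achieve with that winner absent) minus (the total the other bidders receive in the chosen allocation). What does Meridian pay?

Efficient allocation: Meridian→Band B ($815M), TerraLink→Band E ($778M), NorthTel→Band G ($679M), Solara→Band C ($720M); total welfare W = $2992M.
Meridian receives Band B at value $815M, so the others get W − 815 = $2177M.
Without Meridian: best allocation of the remaining 3 bidders over all 4 bands is TerraLink→Band G ($895M), NorthTel→Band B ($741M), Solara→Band C ($720M), total $2356M.
VCG payment = (others' best without Meridian) − (others' welfare with Meridian) = 2356 − 2177 = $179M.

Meridian pays $179M.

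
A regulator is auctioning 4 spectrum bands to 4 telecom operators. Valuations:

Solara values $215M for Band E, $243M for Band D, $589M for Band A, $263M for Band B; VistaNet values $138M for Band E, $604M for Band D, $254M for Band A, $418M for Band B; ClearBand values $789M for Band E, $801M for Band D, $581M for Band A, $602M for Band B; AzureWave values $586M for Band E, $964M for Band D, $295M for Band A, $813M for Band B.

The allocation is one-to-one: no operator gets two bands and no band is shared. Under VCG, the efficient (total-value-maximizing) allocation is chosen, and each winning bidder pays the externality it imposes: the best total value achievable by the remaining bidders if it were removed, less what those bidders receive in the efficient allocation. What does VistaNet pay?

Efficient allocation: Solara→Band A ($589M), VistaNet→Band D ($604M), ClearBand→Band E ($789M), AzureWave→Band B ($813M); total welfare W = $2795M.
VistaNet receives Band D at value $604M, so the others get W − 604 = $2191M.
Without VistaNet: best allocation of the remaining 3 bidders over all 4 bands is Solara→Band A ($589M), ClearBand→Band E ($789M), AzureWave→Band D ($964M), total $2342M.
VCG payment = (others' best without VistaNet) − (others' welfare with VistaNet) = 2342 − 2191 = $151M.

VistaNet pays $151M.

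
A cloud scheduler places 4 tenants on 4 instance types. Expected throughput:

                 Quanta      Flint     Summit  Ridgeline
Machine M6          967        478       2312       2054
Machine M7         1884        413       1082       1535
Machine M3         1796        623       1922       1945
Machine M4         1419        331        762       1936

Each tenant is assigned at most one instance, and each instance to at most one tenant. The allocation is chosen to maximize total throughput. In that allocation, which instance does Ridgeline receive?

Optimal: Quanta→Machine M7 (1884 ops/s), Flint→Machine M3 (623 ops/s), Summit→Machine M6 (2312 ops/s), Ridgeline→Machine M4 (1936 ops/s) — total 1884+623+2312+1936 = 6755 ops/s.
Column-greedy (each instance in turn goes to its best remaining tenant) gives 6472 ops/s, worse by 283.
Ridgeline's own top instance is Machine M6 (2054 ops/s), but forcing Ridgeline→Machine M6 and reassigning the rest optimally gives only 6191 ops/s — worse by 564.

Ridgeline receives Machine M4.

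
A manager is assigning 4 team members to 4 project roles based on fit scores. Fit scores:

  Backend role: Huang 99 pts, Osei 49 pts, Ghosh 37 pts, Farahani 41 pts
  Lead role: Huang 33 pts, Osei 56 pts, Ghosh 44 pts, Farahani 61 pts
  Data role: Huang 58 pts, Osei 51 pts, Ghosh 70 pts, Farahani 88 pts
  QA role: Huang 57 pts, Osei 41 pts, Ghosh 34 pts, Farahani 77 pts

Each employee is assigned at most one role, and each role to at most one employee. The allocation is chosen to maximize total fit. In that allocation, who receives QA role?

Farahani receives QA role.

Optimal: Huang→Backend role (99 pts), Osei→Lead role (56 pts), Ghosh→Data role (70 pts), Farahani→QA role (77 pts) — total 99+56+70+77 = 302 pts.
Column-greedy (each role in turn goes to its best remaining employee) gives 271 pts, worse by 31.
Next-best assignment: Huang→Backend role, Osei→Lead role, Ghosh→QA role, Farahani→Data role = 277 pts.
Farahani's own top role is Data role (88 pts), but forcing Farahani→Data role and reassigning the rest optimally gives only 277 pts — worse by 25.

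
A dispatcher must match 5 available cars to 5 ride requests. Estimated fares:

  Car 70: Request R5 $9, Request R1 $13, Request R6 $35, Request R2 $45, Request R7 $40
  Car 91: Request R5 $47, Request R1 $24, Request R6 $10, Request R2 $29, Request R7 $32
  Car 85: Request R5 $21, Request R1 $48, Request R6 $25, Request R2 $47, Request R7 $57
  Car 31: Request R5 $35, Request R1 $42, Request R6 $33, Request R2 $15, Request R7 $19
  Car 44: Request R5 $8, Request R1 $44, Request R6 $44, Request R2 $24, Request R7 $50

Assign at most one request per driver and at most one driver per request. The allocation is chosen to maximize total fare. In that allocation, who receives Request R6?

Car 44 receives Request R6.

Treat this as an assignment problem: match each driver to one request.
Optimal: Car 70→Request R2 ($45), Car 91→Request R5 ($47), Car 85→Request R7 ($57), Car 31→Request R1 ($42), Car 44→Request R6 ($44) — total 45+47+57+42+44 = $235.
Column-greedy (each request in turn goes to its best remaining driver) gives $203, worse by 32.
Next-best assignment: Car 70→Request R2, Car 91→Request R5, Car 85→Request R7, Car 31→Request R6, Car 44→Request R1 = $226.
Swapping Car 85↔Car 70 (Car 85→Request R2 $47, Car 70→Request R7 $40) loses 15.
Car 44's own top request is Request R7 ($50), but forcing Car 44→Request R7 and reassigning the rest optimally gives only $223 — worse by 12.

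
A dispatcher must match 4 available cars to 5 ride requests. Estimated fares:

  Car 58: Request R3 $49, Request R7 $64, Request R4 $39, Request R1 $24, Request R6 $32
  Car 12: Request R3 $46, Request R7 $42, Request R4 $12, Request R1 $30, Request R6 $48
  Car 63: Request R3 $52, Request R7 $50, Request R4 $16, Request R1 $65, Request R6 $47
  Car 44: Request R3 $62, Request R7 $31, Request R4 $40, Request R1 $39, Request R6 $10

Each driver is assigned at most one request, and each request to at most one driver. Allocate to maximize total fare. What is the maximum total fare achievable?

Maximum total: $239

This is the linear assignment problem.
Optimal: Car 58→Request R7 ($64), Car 12→Request R6 ($48), Car 63→Request R1 ($65), Car 44→Request R3 ($62) — total 64+48+65+62 = $239.
Column-greedy (each request in turn goes to its best remaining driver) gives $172, worse by 67.
Next-best assignment: Car 58→Request R7, Car 12→Request R6, Car 63→Request R1, Car 44→Request R4 = $217.
Swapping Car 58↔Car 63 (Car 58→Request R1 $24, Car 63→Request R7 $50) loses 55.
Every other assignment is strictly worse.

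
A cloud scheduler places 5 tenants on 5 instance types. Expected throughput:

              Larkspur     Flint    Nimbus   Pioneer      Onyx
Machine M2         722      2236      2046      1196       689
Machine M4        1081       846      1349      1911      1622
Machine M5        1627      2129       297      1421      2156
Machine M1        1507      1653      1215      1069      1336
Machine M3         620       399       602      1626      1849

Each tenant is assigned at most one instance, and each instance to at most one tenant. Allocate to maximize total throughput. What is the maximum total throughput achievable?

Optimal: Larkspur→Machine M1 (1507 ops/s), Flint→Machine M5 (2129 ops/s), Nimbus→Machine M2 (2046 ops/s), Pioneer→Machine M4 (1911 ops/s), Onyx→Machine M3 (1849 ops/s) — total 1507+2129+2046+1911+1849 = 9442 ops/s.
Column-greedy (each instance in turn goes to its best remaining tenant) gives 8412 ops/s, worse by 1030.
Next-best assignment: Larkspur→Machine M5, Flint→Machine M1, Nimbus→Machine M2, Pioneer→Machine M4, Onyx→Machine M3 = 9086 ops/s.

Max total: 9442 ops/s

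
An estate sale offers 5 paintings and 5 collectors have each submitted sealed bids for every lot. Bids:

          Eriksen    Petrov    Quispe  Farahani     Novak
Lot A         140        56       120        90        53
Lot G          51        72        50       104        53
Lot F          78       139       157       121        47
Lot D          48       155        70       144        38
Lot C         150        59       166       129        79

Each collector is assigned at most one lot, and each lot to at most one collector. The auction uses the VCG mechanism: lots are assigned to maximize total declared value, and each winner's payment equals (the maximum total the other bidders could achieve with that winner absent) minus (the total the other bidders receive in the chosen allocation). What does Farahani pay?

Farahani pays $33.

Efficient allocation: Eriksen→Lot A ($140), Petrov→Lot F ($139), Quispe→Lot C ($166), Farahani→Lot D ($144), Novak→Lot G ($53); total welfare W = $642.
Farahani receives Lot D at value $144, so the others get W − 144 = $498.
Without Farahani: best allocation of the remaining 4 bidders over all 5 lots is Eriksen→Lot A ($140), Petrov→Lot D ($155), Quispe→Lot F ($157), Novak→Lot C ($79), total $531.
VCG payment = (others' best without Farahani) − (others' welfare with Farahani) = 531 − 498 = $33.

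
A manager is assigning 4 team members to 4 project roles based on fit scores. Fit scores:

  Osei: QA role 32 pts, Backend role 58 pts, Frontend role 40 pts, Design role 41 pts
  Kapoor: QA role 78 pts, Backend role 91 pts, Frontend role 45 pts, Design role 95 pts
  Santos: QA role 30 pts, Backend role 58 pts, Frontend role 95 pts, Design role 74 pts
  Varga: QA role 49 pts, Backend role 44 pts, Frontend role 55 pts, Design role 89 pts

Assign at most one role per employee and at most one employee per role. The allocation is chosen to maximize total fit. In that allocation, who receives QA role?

Treat this as an assignment problem: match each employee to one role.
Optimal: Osei→Backend role (58 pts), Kapoor→QA role (78 pts), Santos→Frontend role (95 pts), Varga→Design role (89 pts) — total 58+78+95+89 = 320 pts.
Max-entry greedy (repeatedly take the single best remaining cell) gives 297 pts, worse by 23.
Next-best assignment: Osei→QA role, Kapoor→Backend role, Santos→Frontend role, Varga→Design role = 307 pts.
Kapoor's own top role is Design role (95 pts), but forcing Kapoor→Design role and reassigning the rest optimally gives only 297 pts — worse by 23.

Kapoor receives QA role.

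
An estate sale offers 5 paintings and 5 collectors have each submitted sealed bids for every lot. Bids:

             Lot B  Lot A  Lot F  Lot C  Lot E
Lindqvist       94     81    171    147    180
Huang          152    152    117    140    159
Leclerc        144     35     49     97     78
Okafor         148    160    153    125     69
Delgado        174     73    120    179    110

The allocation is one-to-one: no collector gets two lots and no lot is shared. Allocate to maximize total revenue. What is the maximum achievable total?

This is the linear assignment problem.
Optimal: Lindqvist→Lot F ($171), Huang→Lot E ($159), Leclerc→Lot B ($144), Okafor→Lot A ($160), Delgado→Lot C ($179) — total 171+159+144+160+179 = $813.
Row-greedy (each collector in turn takes its best remaining lot) gives $709, worse by 104.
Next-best assignment: Lindqvist→Lot E, Huang→Lot A, Leclerc→Lot B, Okafor→Lot F, Delgado→Lot C = $808.
Swapping Leclerc↔Huang (Leclerc→Lot E $78, Huang→Lot B $152) loses 73.
No other one-to-one assignment exceeds $813.

Max total: $813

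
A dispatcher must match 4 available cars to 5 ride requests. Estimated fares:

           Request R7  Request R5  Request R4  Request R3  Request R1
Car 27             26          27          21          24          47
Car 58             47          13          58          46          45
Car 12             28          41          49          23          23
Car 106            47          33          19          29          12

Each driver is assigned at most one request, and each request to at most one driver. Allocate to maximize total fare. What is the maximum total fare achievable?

Optimal: Car 27→Request R1 ($47), Car 58→Request R4 ($58), Car 12→Request R5 ($41), Car 106→Request R7 ($47) — total 47+58+41+47 = $193.
Column-greedy (each request in turn goes to its best remaining driver) gives $138, worse by 55.

Maximum total: $193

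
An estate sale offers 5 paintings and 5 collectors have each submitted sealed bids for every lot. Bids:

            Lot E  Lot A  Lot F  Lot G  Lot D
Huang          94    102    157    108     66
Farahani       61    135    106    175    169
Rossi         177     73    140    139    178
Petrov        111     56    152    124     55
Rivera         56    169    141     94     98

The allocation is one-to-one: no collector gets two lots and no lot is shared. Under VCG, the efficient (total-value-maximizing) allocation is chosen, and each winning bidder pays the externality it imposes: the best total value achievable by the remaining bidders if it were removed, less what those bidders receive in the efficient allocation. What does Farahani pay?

Farahani pays $1.

Efficient allocation: Huang→Lot F ($157), Farahani→Lot D ($169), Rossi→Lot E ($177), Petrov→Lot G ($124), Rivera→Lot A ($169); total welfare W = $796.
Farahani receives Lot D at value $169, so the others get W − 169 = $627.
Without Farahani: best allocation of the remaining 4 bidders over all 5 lots is Huang→Lot F ($157), Rossi→Lot D ($178), Petrov→Lot G ($124), Rivera→Lot A ($169), total $628.
VCG payment = (others' best without Farahani) − (others' welfare with Farahani) = 628 − 627 = $1.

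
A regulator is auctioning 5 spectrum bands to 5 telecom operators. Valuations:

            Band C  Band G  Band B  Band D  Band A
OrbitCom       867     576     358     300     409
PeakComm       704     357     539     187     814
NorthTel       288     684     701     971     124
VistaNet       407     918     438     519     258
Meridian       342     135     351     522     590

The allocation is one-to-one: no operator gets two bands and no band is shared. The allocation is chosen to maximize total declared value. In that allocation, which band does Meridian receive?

Treat this as an assignment problem: match each operator to one band.
Optimal: OrbitCom→Band C ($867M), PeakComm→Band A ($814M), NorthTel→Band D ($971M), VistaNet→Band G ($918M), Meridian→Band B ($351M) — total 867+814+971+918+351 = $3921M.
Column-greedy (each band in turn goes to its best remaining operator) gives $3822M, worse by 99.
Next-best assignment: OrbitCom→Band C, PeakComm→Band B, NorthTel→Band D, VistaNet→Band G, Meridian→Band A = $3885M.
Checked against all permutations: $3921M is optimal.
Meridian's own top band is Band A ($590M), but forcing Meridian→Band A and reassigning the rest optimally gives only $3885M — worse by 36.

Meridian receives Band B.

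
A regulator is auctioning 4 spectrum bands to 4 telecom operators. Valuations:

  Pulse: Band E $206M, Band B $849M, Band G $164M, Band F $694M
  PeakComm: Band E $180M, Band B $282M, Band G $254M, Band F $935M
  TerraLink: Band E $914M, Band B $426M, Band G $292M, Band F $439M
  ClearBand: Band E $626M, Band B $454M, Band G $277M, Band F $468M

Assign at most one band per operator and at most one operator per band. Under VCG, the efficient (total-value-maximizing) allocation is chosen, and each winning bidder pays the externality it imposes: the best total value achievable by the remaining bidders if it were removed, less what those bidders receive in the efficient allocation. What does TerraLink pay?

TerraLink pays $349M.

Efficient allocation: Pulse→Band B ($849M), PeakComm→Band F ($935M), TerraLink→Band E ($914M), ClearBand→Band G ($277M); total welfare W = $2975M.
TerraLink receives Band E at value $914M, so the others get W − 914 = $2061M.
Without TerraLink: best allocation of the remaining 3 bidders over all 4 bands is Pulse→Band B ($849M), PeakComm→Band F ($935M), ClearBand→Band E ($626M), total $2410M.
VCG payment = (others' best without TerraLink) − (others' welfare with TerraLink) = 2410 − 2061 = $349M.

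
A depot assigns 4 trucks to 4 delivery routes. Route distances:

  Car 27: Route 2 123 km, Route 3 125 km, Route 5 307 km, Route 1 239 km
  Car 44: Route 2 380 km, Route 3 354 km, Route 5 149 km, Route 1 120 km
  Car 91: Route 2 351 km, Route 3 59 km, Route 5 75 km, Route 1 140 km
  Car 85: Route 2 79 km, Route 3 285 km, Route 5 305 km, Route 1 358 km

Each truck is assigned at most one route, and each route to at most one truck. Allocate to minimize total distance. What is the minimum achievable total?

Optimal: Car 27→Route 3 (125 km), Car 44→Route 1 (120 km), Car 91→Route 5 (75 km), Car 85→Route 2 (79 km) — total 125+120+75+79 = 399 km.
Min-entry greedy (repeatedly take the single cheapest remaining cell) gives 565 km, worse by 166.
Next-best assignment: Car 27→Route 3, Car 44→Route 5, Car 91→Route 1, Car 85→Route 2 = 493 km.
Swapping Car 85↔Car 44 (Car 85→Route 1 358 km, Car 44→Route 2 380 km) adds 539.
Every other assignment is strictly worse.

Minimum total: 399 km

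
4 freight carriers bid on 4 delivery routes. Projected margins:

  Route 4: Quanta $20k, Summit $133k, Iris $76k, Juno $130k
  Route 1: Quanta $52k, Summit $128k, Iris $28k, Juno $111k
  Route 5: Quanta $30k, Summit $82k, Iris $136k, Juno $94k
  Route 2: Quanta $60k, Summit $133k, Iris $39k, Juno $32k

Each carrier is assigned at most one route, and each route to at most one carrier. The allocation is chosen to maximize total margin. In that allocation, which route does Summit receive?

Optimal: Quanta→Route 2 ($60k), Summit→Route 1 ($128k), Iris→Route 5 ($136k), Juno→Route 4 ($130k) — total 60+128+136+130 = $454k.
Summit's own top route is Route 4 ($133k), but forcing Summit→Route 4 and reassigning the rest optimally gives only $440k — worse by 14.

Summit receives Route 1.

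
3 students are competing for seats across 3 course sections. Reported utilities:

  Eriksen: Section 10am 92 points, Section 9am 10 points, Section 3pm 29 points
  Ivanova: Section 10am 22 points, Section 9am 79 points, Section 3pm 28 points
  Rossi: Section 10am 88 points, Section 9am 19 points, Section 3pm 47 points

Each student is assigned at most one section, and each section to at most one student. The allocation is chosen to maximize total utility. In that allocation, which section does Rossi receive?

This is a one-to-one assignment (maximum-weight bipartite matching).
Optimal: Eriksen→Section 10am (92 points), Ivanova→Section 9am (79 points), Rossi→Section 3pm (47 points) — total 92+79+47 = 218 points.
Next-best assignment: Eriksen→Section 3pm, Ivanova→Section 9am, Rossi→Section 10am = 196 points.
No other one-to-one assignment exceeds 218 points.
Rossi's own top section is Section 10am (88 points), but forcing Rossi→Section 10am and reassigning the rest optimally gives only 196 points — worse by 22.

Rossi receives Section 3pm.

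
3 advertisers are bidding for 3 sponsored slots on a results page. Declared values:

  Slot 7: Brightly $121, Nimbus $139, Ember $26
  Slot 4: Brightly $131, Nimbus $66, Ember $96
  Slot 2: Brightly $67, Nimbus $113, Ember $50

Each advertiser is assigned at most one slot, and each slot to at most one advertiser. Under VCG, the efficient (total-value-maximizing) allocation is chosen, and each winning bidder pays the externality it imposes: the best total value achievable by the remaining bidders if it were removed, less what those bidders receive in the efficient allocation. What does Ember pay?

Efficient allocation: Brightly→Slot 7 ($121), Nimbus→Slot 2 ($113), Ember→Slot 4 ($96); total welfare W = $330.
Ember receives Slot 4 at value $96, so the others get W − 96 = $234.
Without Ember: best allocation of the remaining 2 bidders over all 3 slots is Brightly→Slot 4 ($131), Nimbus→Slot 7 ($139), total $270.
VCG payment = (others' best without Ember) − (others' welfare with Ember) = 270 − 234 = $36.

Ember pays $36.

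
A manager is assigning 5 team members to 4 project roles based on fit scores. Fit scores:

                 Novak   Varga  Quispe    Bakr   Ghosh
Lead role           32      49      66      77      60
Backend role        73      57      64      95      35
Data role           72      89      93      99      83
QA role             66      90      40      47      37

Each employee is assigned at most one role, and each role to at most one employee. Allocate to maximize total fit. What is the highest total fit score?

Maximum total: 338 pts

Optimal: Ghosh→Lead role (60 pts), Bakr→Backend role (95 pts), Quispe→Data role (93 pts), Varga→QA role (90 pts) — total 60+95+93+90 = 338 pts.
Column-greedy (each role in turn goes to its best remaining employee) gives 333 pts, worse by 5.
Next-best assignment: Quispe→Lead role, Bakr→Backend role, Ghosh→Data role, Varga→QA role = 334 pts.
Checked against all permutations: 338 pts is optimal.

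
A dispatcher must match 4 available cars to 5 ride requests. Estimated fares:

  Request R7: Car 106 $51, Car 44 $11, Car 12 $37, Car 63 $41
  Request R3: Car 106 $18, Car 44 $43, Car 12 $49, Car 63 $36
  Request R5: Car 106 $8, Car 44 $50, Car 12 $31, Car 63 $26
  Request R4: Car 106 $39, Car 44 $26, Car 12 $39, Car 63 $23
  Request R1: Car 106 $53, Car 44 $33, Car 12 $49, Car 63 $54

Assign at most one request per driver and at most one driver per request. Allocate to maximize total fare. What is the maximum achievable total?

Optimal: Car 106→Request R7 ($51), Car 44→Request R5 ($50), Car 12→Request R3 ($49), Car 63→Request R1 ($54) — total 51+50+49+54 = $204.
Row-greedy (each driver in turn takes its best remaining request) gives $193, worse by 11.
Next-best assignment: Car 106→Request R7, Car 44→Request R5, Car 12→Request R4, Car 63→Request R1 = $194.

Maximum total: $204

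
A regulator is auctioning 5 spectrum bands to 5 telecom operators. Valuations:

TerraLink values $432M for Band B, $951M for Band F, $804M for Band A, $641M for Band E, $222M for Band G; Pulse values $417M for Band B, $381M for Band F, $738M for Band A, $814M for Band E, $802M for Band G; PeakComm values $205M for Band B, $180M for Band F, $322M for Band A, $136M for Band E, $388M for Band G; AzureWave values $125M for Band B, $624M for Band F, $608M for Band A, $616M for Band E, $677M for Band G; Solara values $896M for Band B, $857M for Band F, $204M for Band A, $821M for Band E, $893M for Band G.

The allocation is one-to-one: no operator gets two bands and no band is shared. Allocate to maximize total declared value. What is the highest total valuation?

Maximum total: $3660M

Optimal: TerraLink→Band F ($951M), Pulse→Band E ($814M), PeakComm→Band A ($322M), AzureWave→Band G ($677M), Solara→Band B ($896M) — total 951+814+322+677+896 = $3660M.
Column-greedy (each band in turn goes to its best remaining operator) gives $3589M, worse by 71.
Every other assignment is strictly worse.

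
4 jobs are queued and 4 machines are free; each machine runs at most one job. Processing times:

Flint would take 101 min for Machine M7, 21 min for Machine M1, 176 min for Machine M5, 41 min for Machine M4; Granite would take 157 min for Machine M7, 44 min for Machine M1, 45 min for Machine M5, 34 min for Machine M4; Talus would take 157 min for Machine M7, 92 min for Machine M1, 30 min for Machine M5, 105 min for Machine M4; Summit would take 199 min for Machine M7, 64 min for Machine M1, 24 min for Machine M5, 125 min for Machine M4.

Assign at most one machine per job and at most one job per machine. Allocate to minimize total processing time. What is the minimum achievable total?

Optimal: Flint→Machine M7 (101 min), Granite→Machine M4 (34 min), Talus→Machine M5 (30 min), Summit→Machine M1 (64 min) — total 101+34+30+64 = 229 min.

Min total: 229 min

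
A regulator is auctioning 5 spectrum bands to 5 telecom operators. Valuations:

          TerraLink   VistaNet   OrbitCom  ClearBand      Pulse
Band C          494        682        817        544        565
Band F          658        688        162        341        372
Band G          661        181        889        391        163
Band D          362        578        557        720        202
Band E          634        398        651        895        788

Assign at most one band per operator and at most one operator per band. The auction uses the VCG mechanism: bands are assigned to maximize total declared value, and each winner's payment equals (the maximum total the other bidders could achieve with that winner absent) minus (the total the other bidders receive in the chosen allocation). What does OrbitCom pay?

OrbitCom pays $9M.

Efficient allocation: TerraLink→Band F ($658M), VistaNet→Band C ($682M), OrbitCom→Band G ($889M), ClearBand→Band D ($720M), Pulse→Band E ($788M); total welfare W = $3737M.
OrbitCom receives Band G at value $889M, so the others get W − 889 = $2848M.
Without OrbitCom: best allocation of the remaining 4 bidders over all 5 bands is TerraLink→Band G ($661M), VistaNet→Band F ($688M), ClearBand→Band D ($720M), Pulse→Band E ($788M), total $2857M.
VCG payment = (others' best without OrbitCom) − (others' welfare with OrbitCom) = 2857 − 2848 = $9M.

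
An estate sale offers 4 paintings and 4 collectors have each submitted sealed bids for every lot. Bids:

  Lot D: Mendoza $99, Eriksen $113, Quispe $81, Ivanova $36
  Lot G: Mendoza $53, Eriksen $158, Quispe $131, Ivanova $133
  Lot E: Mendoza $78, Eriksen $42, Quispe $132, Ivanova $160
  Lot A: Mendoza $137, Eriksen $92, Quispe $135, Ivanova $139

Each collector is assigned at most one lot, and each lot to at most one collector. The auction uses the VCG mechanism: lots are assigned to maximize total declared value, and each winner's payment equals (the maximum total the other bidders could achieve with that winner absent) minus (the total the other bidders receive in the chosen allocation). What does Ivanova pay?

Ivanova pays $35.

Efficient allocation: Mendoza→Lot D ($99), Eriksen→Lot G ($158), Quispe→Lot A ($135), Ivanova→Lot E ($160); total welfare W = $552.
Ivanova receives Lot E at value $160, so the others get W − 160 = $392.
Without Ivanova: best allocation of the remaining 3 bidders over all 4 lots is Mendoza→Lot A ($137), Eriksen→Lot G ($158), Quispe→Lot E ($132), total $427.
VCG payment = (others' best without Ivanova) − (others' welfare with Ivanova) = 427 − 392 = $35.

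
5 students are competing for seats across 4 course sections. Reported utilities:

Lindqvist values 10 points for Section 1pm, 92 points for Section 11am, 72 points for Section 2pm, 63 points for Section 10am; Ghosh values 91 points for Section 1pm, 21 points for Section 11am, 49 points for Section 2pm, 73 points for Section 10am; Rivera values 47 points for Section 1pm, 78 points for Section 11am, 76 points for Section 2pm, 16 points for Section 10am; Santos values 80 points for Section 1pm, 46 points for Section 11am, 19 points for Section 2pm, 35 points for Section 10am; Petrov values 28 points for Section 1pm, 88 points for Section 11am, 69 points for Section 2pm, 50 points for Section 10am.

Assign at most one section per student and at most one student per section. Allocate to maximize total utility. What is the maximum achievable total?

Maximum total: 321 points

Optimal: Santos→Section 1pm (80 points), Lindqvist→Section 11am (92 points), Rivera→Section 2pm (76 points), Ghosh→Section 10am (73 points) — total 80+92+76+73 = 321 points.
Row-greedy (each student in turn takes its best remaining section) gives 294 points, worse by 27.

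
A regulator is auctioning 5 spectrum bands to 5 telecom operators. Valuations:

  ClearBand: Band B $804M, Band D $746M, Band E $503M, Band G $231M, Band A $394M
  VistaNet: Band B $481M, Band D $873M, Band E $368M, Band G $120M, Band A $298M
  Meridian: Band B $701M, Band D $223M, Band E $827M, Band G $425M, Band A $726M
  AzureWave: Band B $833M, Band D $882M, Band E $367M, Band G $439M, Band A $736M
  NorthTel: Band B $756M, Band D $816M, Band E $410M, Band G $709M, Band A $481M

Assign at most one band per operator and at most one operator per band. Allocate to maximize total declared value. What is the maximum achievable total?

Max total: $3949M

Treat this as an assignment problem: match each operator to one band.
Optimal: ClearBand→Band B ($804M), VistaNet→Band D ($873M), Meridian→Band E ($827M), AzureWave→Band A ($736M), NorthTel→Band G ($709M) — total 804+873+827+736+709 = $3949M.
Max-entry greedy (repeatedly take the single best remaining cell) gives $3520M, worse by 429.
Swapping NorthTel↔VistaNet (NorthTel→Band D $816M, VistaNet→Band G $120M) loses 646.
Checked against all permutations: $3949M is optimal.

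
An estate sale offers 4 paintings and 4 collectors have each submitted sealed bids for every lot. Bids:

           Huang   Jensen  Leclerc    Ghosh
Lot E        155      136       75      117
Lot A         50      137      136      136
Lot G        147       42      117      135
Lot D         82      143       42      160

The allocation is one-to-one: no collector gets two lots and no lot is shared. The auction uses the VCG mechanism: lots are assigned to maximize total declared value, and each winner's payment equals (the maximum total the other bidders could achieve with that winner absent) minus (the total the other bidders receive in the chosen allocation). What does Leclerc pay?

Efficient allocation: Huang→Lot G ($147), Jensen→Lot E ($136), Leclerc→Lot A ($136), Ghosh→Lot D ($160); total welfare W = $579.
Leclerc receives Lot A at value $136, so the others get W − 136 = $443.
Without Leclerc: best allocation of the remaining 3 bidders over all 4 lots is Huang→Lot E ($155), Jensen→Lot A ($137), Ghosh→Lot D ($160), total $452.
VCG payment = (others' best without Leclerc) − (others' welfare with Leclerc) = 452 − 443 = $9.

Leclerc pays $9.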